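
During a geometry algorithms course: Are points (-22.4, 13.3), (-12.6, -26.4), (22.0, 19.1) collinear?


Cross product: ((-12.6)-(-22.4))*(19.1-13.3) - ((-26.4)-13.3)*(22-(-22.4))
= 1819.52

No, not collinear


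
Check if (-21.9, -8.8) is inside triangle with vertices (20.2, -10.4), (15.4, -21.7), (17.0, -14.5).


Cross products: AB x AP = -483.41, BC x BP = 289.2, CA x CP = 177.73
All same sign? no

No, outside


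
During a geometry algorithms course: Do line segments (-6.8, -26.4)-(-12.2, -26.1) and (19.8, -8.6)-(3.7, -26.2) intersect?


Cross products: d1=-181.58, d2=-281.45, d3=-104.1, d4=-4.23
d1*d2 < 0 and d3*d4 < 0? no

No, they don't intersect


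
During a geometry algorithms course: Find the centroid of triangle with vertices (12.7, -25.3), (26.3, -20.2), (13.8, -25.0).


Centroid = ((x_A+x_B+x_C)/3, (y_A+y_B+y_C)/3)
= ((12.7+26.3+13.8)/3, ((-25.3)+(-20.2)+(-25))/3)
= (17.6, -23.5)

(17.6, -23.5)


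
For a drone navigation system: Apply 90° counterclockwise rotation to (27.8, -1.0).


90° CCW: (x,y) -> (-y, x)
(27.8,-1) -> (1, 27.8)

(1, 27.8)


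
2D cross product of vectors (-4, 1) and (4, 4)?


u x v = u_x*v_y - u_y*v_x = (-4)*4 - 1*4
= (-16) - 4 = -20

-20


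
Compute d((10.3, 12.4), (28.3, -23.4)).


dx=18, dy=-35.8
d^2 = 18^2 + (-35.8)^2 = 1605.64
d = sqrt(1605.64) = 40.0704

40.0704


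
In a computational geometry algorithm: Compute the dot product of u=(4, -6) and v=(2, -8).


u . v = u_x*v_x + u_y*v_y = 4*2 + (-6)*(-8)
= 8 + 48 = 56

56


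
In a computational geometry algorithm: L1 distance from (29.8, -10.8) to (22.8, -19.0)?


|29.8-22.8| + |(-10.8)-(-19)| = 7 + 8.2 = 15.2

15.2


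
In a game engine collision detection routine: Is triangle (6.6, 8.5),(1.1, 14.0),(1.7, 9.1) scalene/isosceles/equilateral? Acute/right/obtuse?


Side lengths squared: AB^2=60.5, BC^2=24.37, CA^2=24.37
Sorted: [24.37, 24.37, 60.5]
By sides: Isosceles, By angles: Obtuse

Isosceles, Obtuse


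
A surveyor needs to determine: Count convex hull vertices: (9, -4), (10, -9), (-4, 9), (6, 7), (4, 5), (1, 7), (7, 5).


Convex hull vertices (CCW): (-4, 9), (10, -9), (9, -4), (7, 5), (6, 7)
Count = 5

5


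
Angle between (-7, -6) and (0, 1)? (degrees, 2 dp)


u.v = -6, |u| = sqrt(85) = 9.2195, |v| = sqrt(1) = 1
cos(theta) = u.v/(|u||v|) = -6/sqrt(85) = -0.650791
theta = acos(-0.650791) = 130.6 degrees

130.6 degrees


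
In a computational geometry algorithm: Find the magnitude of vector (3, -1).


|u| = sqrt(3^2 + (-1)^2) = sqrt(10) = 3.1623

3.1623


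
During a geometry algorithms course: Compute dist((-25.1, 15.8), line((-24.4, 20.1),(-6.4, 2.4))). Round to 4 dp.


|cross product| = 89.79
|line direction| = sqrt(637.29) = 25.2446
Distance = 89.79/sqrt(637.29) = 3.5568

3.5568


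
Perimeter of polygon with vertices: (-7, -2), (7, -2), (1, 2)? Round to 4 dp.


Sides: (-7, -2)->(7, -2): sqrt(196) = 14, (7, -2)->(1, 2): sqrt(52) = 7.211103, (1, 2)->(-7, -2): sqrt(80) = 8.944272
Sum = 30.155375
Perimeter = 30.1554

30.1554


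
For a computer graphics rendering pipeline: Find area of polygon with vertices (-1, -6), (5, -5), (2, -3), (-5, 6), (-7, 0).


Shoelace sum: ((-1)*(-5) - 5*(-6)) + (5*(-3) - 2*(-5)) + (2*6 - (-5)*(-3)) + ((-5)*0 - (-7)*6) + ((-7)*(-6) - (-1)*0)
= 111
Area = |111|/2 = 55.5

55.5


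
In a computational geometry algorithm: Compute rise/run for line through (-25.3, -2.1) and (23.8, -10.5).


slope = (y2-y1)/(x2-x1) = ((-10.5)-(-2.1))/(23.8-(-25.3)) = (-8.4)/49.1 = -0.1711

-0.1711


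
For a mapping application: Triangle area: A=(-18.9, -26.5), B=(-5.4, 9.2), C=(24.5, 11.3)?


Area = |x_A(y_B-y_C) + x_B(y_C-y_A) + x_C(y_A-y_B)|/2
= |39.69 + (-204.12) + (-874.65)|/2
= 1039.08/2 = 519.54

519.54


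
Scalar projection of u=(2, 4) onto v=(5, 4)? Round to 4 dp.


u.v = 26, |v| = sqrt(41) = 6.4031
Scalar projection = u.v / |v| = 26 / sqrt(41) = 4.0605

4.0605


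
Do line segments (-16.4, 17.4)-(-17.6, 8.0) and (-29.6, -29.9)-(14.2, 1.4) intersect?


Cross products: d1=1658.58, d2=1284.42, d3=-67.32, d4=306.84
d1*d2 < 0 and d3*d4 < 0? no

No, they don't intersect


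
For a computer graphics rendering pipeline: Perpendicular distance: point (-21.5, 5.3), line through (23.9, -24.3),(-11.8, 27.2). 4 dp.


|cross product| = 1281.38
|line direction| = sqrt(3926.74) = 62.6637
Distance = 1281.38/sqrt(3926.74) = 20.4485

20.4485


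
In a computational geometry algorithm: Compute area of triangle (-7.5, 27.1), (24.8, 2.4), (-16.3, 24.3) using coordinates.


Area = |x_A(y_B-y_C) + x_B(y_C-y_A) + x_C(y_A-y_B)|/2
= |164.25 + (-69.44) + (-402.61)|/2
= 307.8/2 = 153.9

153.9


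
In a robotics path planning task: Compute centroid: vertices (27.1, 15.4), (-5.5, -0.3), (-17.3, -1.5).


Centroid = ((x_A+x_B+x_C)/3, (y_A+y_B+y_C)/3)
= ((27.1+(-5.5)+(-17.3))/3, (15.4+(-0.3)+(-1.5))/3)
= (1.4333, 4.5333)

(1.4333, 4.5333)


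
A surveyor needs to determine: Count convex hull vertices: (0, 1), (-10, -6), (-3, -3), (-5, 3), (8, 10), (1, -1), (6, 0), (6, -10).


Convex hull vertices (CCW): (-10, -6), (6, -10), (8, 10), (-5, 3)
Count = 4

4


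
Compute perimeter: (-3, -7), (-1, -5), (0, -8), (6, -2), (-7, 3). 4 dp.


Sides: (-3, -7)->(-1, -5): sqrt(8) = 2.828427, (-1, -5)->(0, -8): sqrt(10) = 3.162278, (0, -8)->(6, -2): sqrt(72) = 8.485281, (6, -2)->(-7, 3): sqrt(194) = 13.928388, (-7, 3)->(-3, -7): sqrt(116) = 10.77033
Sum = 39.174704
Perimeter = 39.1747

39.1747


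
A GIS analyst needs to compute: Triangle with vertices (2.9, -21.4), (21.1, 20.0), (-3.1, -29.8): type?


Side lengths squared: AB^2=2045.2, BC^2=3065.68, CA^2=106.56
Sorted: [106.56, 2045.2, 3065.68]
By sides: Scalene, By angles: Obtuse

Scalene, Obtuse


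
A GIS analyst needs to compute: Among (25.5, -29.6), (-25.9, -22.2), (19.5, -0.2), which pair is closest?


d(P0,P1) = 51.93, d(P0,P2) = 30.006, d(P1,P2) = 50.4496
Closest: P0 and P2

Closest pair: (25.5, -29.6) and (19.5, -0.2), distance = 30.006


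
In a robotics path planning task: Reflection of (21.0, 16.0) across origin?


Reflection over origin: (x,y) -> (-x,-y)
(21, 16) -> (-21, -16)

(-21, -16)


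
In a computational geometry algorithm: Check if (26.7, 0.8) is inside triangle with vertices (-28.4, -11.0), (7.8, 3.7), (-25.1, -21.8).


Cross products: AB x AP = -382.81, BC x BP = 577.36, CA x CP = -634.02
All same sign? no

No, outside


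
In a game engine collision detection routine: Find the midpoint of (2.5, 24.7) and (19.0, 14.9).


M = ((2.5+19)/2, (24.7+14.9)/2)
= (10.75, 19.8)

(10.75, 19.8)


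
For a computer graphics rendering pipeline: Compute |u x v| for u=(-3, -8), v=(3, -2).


|u x v| = |(-3)*(-2) - (-8)*3|
= |6 - (-24)| = 30

30


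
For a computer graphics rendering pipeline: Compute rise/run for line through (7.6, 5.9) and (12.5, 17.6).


slope = (y2-y1)/(x2-x1) = (17.6-5.9)/(12.5-7.6) = 11.7/4.9 = 2.3878

2.3878


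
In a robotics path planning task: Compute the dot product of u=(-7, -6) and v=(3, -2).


u . v = u_x*v_x + u_y*v_y = (-7)*3 + (-6)*(-2)
= (-21) + 12 = -9

-9


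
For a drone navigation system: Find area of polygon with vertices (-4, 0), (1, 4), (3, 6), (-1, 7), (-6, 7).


Shoelace sum: ((-4)*4 - 1*0) + (1*6 - 3*4) + (3*7 - (-1)*6) + ((-1)*7 - (-6)*7) + ((-6)*0 - (-4)*7)
= 68
Area = |68|/2 = 34

34


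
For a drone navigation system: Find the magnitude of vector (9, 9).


|u| = sqrt(9^2 + 9^2) = sqrt(162) = 12.7279

12.7279


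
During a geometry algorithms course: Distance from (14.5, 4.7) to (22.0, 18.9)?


dx=7.5, dy=14.2
d^2 = 7.5^2 + 14.2^2 = 257.89
d = sqrt(257.89) = 16.059

16.059


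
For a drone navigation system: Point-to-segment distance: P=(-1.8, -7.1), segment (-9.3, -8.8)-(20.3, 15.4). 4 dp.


Project P onto AB: t = 0.18 (clamped to [0,1])
Closest point on segment: (-3.9717, -4.4437)
Distance: 3.431

3.431


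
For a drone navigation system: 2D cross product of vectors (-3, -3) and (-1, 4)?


u x v = u_x*v_y - u_y*v_x = (-3)*4 - (-3)*(-1)
= (-12) - 3 = -15

-15


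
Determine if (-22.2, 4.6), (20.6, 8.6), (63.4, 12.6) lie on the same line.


Cross product: (20.6-(-22.2))*(12.6-4.6) - (8.6-4.6)*(63.4-(-22.2))
= 0

Yes, collinear


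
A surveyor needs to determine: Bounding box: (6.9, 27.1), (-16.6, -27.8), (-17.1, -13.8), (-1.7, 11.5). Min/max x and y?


x range: [-17.1, 6.9]
y range: [-27.8, 27.1]
Bounding box: (-17.1,-27.8) to (6.9,27.1)

(-17.1,-27.8) to (6.9,27.1)


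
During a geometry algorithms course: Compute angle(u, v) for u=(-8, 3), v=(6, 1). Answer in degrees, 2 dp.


u.v = -45, |u| = sqrt(73) = 8.544, |v| = sqrt(37) = 6.0828
cos(theta) = u.v/(|u||v|) = -45/sqrt(2701) = -0.865865
theta = acos(-0.865865) = 149.98 degrees

149.98 degrees


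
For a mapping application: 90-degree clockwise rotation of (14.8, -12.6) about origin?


90° CW: (x,y) -> (y, -x)
(14.8,-12.6) -> (-12.6, -14.8)

(-12.6, -14.8)


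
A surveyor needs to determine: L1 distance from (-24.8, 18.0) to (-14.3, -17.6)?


|(-24.8)-(-14.3)| + |18-(-17.6)| = 10.5 + 35.6 = 46.1

46.1


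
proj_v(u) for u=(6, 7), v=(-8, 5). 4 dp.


u.v = -13, |v| = sqrt(89) = 9.434
Scalar projection = u.v / |v| = -13 / sqrt(89) = -1.378

-1.378


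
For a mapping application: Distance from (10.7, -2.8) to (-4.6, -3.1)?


dx=-15.3, dy=-0.3
d^2 = (-15.3)^2 + (-0.3)^2 = 234.18
d = sqrt(234.18) = 15.3029

15.3029


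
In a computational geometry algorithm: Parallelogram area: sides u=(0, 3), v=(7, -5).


|u x v| = |0*(-5) - 3*7|
= |0 - 21| = 21

21


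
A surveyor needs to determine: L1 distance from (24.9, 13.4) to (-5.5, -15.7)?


|24.9-(-5.5)| + |13.4-(-15.7)| = 30.4 + 29.1 = 59.5

59.5


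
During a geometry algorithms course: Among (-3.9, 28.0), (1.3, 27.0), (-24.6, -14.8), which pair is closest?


d(P0,P1) = 5.2953, d(P0,P2) = 47.5429, d(P1,P2) = 49.1737
Closest: P0 and P1

Closest pair: (-3.9, 28.0) and (1.3, 27.0), distance = 5.2953


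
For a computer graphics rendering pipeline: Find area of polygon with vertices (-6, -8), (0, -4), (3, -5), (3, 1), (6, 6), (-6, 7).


Shoelace sum: ((-6)*(-4) - 0*(-8)) + (0*(-5) - 3*(-4)) + (3*1 - 3*(-5)) + (3*6 - 6*1) + (6*7 - (-6)*6) + ((-6)*(-8) - (-6)*7)
= 234
Area = |234|/2 = 117

117


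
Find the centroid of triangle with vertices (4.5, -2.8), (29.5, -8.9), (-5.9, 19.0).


Centroid = ((x_A+x_B+x_C)/3, (y_A+y_B+y_C)/3)
= ((4.5+29.5+(-5.9))/3, ((-2.8)+(-8.9)+19)/3)
= (9.3667, 2.4333)

(9.3667, 2.4333)


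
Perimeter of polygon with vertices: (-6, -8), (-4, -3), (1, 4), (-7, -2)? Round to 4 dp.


Sides: (-6, -8)->(-4, -3): sqrt(29) = 5.385165, (-4, -3)->(1, 4): sqrt(74) = 8.602325, (1, 4)->(-7, -2): sqrt(100) = 10, (-7, -2)->(-6, -8): sqrt(37) = 6.082763
Sum = 30.070253
Perimeter = 30.0703

30.0703


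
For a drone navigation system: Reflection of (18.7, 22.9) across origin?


Reflection over origin: (x,y) -> (-x,-y)
(18.7, 22.9) -> (-18.7, -22.9)

(-18.7, -22.9)


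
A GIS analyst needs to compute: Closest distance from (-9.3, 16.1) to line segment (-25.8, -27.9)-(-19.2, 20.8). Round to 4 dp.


Project P onto AB: t = 0.9323 (clamped to [0,1])
Closest point on segment: (-19.6469, 17.5023)
Distance: 10.4415

10.4415


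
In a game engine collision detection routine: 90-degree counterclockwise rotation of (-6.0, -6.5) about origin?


90° CCW: (x,y) -> (-y, x)
(-6,-6.5) -> (6.5, -6)

(6.5, -6)


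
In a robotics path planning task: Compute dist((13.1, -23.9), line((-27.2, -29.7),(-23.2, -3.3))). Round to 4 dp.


|cross product| = 1040.72
|line direction| = sqrt(712.96) = 26.7013
Distance = 1040.72/sqrt(712.96) = 38.9764

38.9764


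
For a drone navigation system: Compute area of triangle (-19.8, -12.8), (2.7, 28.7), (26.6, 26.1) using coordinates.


Area = |x_A(y_B-y_C) + x_B(y_C-y_A) + x_C(y_A-y_B)|/2
= |(-51.48) + 105.03 + (-1103.9)|/2
= 1050.35/2 = 525.175

525.175


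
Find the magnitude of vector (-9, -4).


|u| = sqrt((-9)^2 + (-4)^2) = sqrt(97) = 9.8489

9.8489


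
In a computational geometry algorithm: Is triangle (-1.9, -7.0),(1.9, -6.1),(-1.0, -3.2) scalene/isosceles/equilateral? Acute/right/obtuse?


Side lengths squared: AB^2=15.25, BC^2=16.82, CA^2=15.25
Sorted: [15.25, 15.25, 16.82]
By sides: Isosceles, By angles: Acute

Isosceles, Acute


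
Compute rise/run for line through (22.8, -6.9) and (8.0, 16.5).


slope = (y2-y1)/(x2-x1) = (16.5-(-6.9))/(8-22.8) = 23.4/(-14.8) = -1.5811

-1.5811


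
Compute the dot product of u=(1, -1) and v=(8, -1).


u . v = u_x*v_x + u_y*v_y = 1*8 + (-1)*(-1)
= 8 + 1 = 9

9


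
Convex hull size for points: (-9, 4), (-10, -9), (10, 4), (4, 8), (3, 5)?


Convex hull vertices (CCW): (-10, -9), (10, 4), (4, 8), (-9, 4)
Count = 4

4


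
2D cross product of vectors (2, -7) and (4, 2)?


u x v = u_x*v_y - u_y*v_x = 2*2 - (-7)*4
= 4 - (-28) = 32

32


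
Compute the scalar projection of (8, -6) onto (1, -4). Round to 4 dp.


u.v = 32, |v| = sqrt(17) = 4.1231
Scalar projection = u.v / |v| = 32 / sqrt(17) = 7.7611

7.7611


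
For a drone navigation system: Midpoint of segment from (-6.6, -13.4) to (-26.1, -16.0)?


M = (((-6.6)+(-26.1))/2, ((-13.4)+(-16))/2)
= (-16.35, -14.7)

(-16.35, -14.7)


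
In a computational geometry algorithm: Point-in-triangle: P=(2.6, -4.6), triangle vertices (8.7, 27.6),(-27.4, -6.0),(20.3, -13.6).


Cross products: AB x AP = 957.46, BC x BP = 294.78, CA x CP = 624.84
All same sign? yes

Yes, inside


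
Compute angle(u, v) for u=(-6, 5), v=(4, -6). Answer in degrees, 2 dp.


u.v = -54, |u| = sqrt(61) = 7.8102, |v| = sqrt(52) = 7.2111
cos(theta) = u.v/(|u||v|) = -54/sqrt(3172) = -0.958798
theta = acos(-0.958798) = 163.5 degrees

163.5 degrees


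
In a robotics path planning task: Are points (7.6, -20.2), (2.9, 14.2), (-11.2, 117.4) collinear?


Cross product: (2.9-7.6)*(117.4-(-20.2)) - (14.2-(-20.2))*((-11.2)-7.6)
= 0

Yes, collinear


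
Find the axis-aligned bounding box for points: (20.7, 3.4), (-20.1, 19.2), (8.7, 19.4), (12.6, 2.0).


x range: [-20.1, 20.7]
y range: [2, 19.4]
Bounding box: (-20.1,2) to (20.7,19.4)

(-20.1,2) to (20.7,19.4)


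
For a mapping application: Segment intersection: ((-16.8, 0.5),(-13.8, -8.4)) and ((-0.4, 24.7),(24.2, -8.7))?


Cross products: d1=-1143.08, d2=-1261.82, d3=218.56, d4=337.3
d1*d2 < 0 and d3*d4 < 0? no

No, they don't intersect


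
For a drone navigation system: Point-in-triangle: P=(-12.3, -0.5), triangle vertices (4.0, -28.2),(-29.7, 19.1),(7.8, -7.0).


Cross products: AB x AP = -162.5, BC x BP = -280.86, CA x CP = -450.82
All same sign? yes

Yes, inside


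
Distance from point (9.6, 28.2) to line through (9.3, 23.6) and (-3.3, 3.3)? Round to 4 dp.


|cross product| = 51.87
|line direction| = sqrt(570.85) = 23.8925
Distance = 51.87/sqrt(570.85) = 2.171

2.171


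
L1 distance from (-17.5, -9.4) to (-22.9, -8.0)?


|(-17.5)-(-22.9)| + |(-9.4)-(-8)| = 5.4 + 1.4 = 6.8

6.8


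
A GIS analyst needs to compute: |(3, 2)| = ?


|u| = sqrt(3^2 + 2^2) = sqrt(13) = 3.6056

3.6056


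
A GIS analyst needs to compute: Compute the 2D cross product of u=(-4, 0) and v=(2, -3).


u x v = u_x*v_y - u_y*v_x = (-4)*(-3) - 0*2
= 12 - 0 = 12

12


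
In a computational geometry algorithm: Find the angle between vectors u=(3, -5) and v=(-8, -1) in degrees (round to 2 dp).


u.v = -19, |u| = sqrt(34) = 5.831, |v| = sqrt(65) = 8.0623
cos(theta) = u.v/(|u||v|) = -19/sqrt(2210) = -0.404164
theta = acos(-0.404164) = 113.84 degrees

113.84 degrees


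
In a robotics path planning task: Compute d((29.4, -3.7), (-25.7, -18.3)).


dx=-55.1, dy=-14.6
d^2 = (-55.1)^2 + (-14.6)^2 = 3249.17
d = sqrt(3249.17) = 57.0015

57.0015


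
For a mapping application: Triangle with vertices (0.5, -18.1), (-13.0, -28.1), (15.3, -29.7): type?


Side lengths squared: AB^2=282.25, BC^2=803.45, CA^2=353.6
Sorted: [282.25, 353.6, 803.45]
By sides: Scalene, By angles: Obtuse

Scalene, Obtuse


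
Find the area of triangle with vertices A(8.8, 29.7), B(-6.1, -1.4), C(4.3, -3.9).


Area = |x_A(y_B-y_C) + x_B(y_C-y_A) + x_C(y_A-y_B)|/2
= |22 + 204.96 + 133.73|/2
= 360.69/2 = 180.345

180.345


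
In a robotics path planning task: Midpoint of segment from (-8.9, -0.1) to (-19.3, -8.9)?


M = (((-8.9)+(-19.3))/2, ((-0.1)+(-8.9))/2)
= (-14.1, -4.5)

(-14.1, -4.5)


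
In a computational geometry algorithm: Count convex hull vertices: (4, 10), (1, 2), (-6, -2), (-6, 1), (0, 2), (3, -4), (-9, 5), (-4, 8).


Convex hull vertices (CCW): (-9, 5), (-6, -2), (3, -4), (4, 10), (-4, 8)
Count = 5

5


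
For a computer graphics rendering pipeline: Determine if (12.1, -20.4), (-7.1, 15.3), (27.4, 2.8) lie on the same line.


Cross product: ((-7.1)-12.1)*(2.8-(-20.4)) - (15.3-(-20.4))*(27.4-12.1)
= -991.65

No, not collinear


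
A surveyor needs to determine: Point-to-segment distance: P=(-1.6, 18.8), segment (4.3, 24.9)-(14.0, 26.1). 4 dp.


Project P onto AB: t = 0 (clamped to [0,1])
Closest point on segment: (4.3, 24.9)
Distance: 8.4865

8.4865


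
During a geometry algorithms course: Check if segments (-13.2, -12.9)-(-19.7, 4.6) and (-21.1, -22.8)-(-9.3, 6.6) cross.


Cross products: d1=-115.44, d2=282.16, d3=202.6, d4=-195
d1*d2 < 0 and d3*d4 < 0? yes

Yes, they intersect


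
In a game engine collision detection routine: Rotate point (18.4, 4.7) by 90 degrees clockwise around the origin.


90° CW: (x,y) -> (y, -x)
(18.4,4.7) -> (4.7, -18.4)

(4.7, -18.4)


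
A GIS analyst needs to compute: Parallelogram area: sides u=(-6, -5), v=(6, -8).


|u x v| = |(-6)*(-8) - (-5)*6|
= |48 - (-30)| = 78

78


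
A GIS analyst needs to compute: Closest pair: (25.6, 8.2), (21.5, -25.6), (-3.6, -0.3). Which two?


d(P0,P1) = 34.0478, d(P0,P2) = 30.412, d(P1,P2) = 35.6385
Closest: P0 and P2

Closest pair: (25.6, 8.2) and (-3.6, -0.3), distance = 30.412


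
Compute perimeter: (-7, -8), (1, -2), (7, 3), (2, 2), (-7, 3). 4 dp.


Sides: (-7, -8)->(1, -2): sqrt(100) = 10, (1, -2)->(7, 3): sqrt(61) = 7.81025, (7, 3)->(2, 2): sqrt(26) = 5.09902, (2, 2)->(-7, 3): sqrt(82) = 9.055385, (-7, 3)->(-7, -8): sqrt(121) = 11
Sum = 42.964655
Perimeter = 42.9647

42.9647


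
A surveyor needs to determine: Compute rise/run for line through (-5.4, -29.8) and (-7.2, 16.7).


slope = (y2-y1)/(x2-x1) = (16.7-(-29.8))/((-7.2)-(-5.4)) = 46.5/(-1.8) = -25.8333

-25.8333


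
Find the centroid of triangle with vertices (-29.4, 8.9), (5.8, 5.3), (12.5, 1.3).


Centroid = ((x_A+x_B+x_C)/3, (y_A+y_B+y_C)/3)
= (((-29.4)+5.8+12.5)/3, (8.9+5.3+1.3)/3)
= (-3.7, 5.1667)

(-3.7, 5.1667)


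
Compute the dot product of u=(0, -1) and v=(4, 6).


u . v = u_x*v_x + u_y*v_y = 0*4 + (-1)*6
= 0 + (-6) = -6

-6


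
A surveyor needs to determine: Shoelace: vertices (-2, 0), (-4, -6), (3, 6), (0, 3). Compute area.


Shoelace sum: ((-2)*(-6) - (-4)*0) + ((-4)*6 - 3*(-6)) + (3*3 - 0*6) + (0*0 - (-2)*3)
= 21
Area = |21|/2 = 10.5

10.5


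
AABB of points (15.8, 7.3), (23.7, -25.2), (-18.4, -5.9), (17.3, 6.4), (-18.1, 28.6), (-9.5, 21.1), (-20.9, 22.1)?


x range: [-20.9, 23.7]
y range: [-25.2, 28.6]
Bounding box: (-20.9,-25.2) to (23.7,28.6)

(-20.9,-25.2) to (23.7,28.6)


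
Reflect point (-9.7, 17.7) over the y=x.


Reflection over y=x: (x,y) -> (y,x)
(-9.7, 17.7) -> (17.7, -9.7)

(17.7, -9.7)


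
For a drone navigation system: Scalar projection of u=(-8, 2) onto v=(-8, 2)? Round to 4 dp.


u.v = 68, |v| = sqrt(68) = 8.2462
Scalar projection = u.v / |v| = 68 / sqrt(68) = 8.2462

8.2462


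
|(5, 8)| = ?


|u| = sqrt(5^2 + 8^2) = sqrt(89) = 9.434

9.434


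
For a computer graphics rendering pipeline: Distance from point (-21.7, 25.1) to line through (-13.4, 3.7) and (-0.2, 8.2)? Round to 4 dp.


|cross product| = 319.83
|line direction| = sqrt(194.49) = 13.946
Distance = 319.83/sqrt(194.49) = 22.9335

22.9335


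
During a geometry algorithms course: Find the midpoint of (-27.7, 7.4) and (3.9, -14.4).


M = (((-27.7)+3.9)/2, (7.4+(-14.4))/2)
= (-11.9, -3.5)

(-11.9, -3.5)


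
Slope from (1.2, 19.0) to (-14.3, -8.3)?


slope = (y2-y1)/(x2-x1) = ((-8.3)-19)/((-14.3)-1.2) = (-27.3)/(-15.5) = 1.7613

1.7613


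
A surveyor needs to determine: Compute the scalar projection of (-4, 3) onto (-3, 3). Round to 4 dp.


u.v = 21, |v| = sqrt(18) = 4.2426
Scalar projection = u.v / |v| = 21 / sqrt(18) = 4.9497

4.9497


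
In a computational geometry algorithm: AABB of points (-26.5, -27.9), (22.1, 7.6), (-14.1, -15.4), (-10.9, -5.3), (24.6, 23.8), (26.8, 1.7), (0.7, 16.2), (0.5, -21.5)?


x range: [-26.5, 26.8]
y range: [-27.9, 23.8]
Bounding box: (-26.5,-27.9) to (26.8,23.8)

(-26.5,-27.9) to (26.8,23.8)


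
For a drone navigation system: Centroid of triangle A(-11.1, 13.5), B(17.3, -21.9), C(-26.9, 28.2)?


Centroid = ((x_A+x_B+x_C)/3, (y_A+y_B+y_C)/3)
= (((-11.1)+17.3+(-26.9))/3, (13.5+(-21.9)+28.2)/3)
= (-6.9, 6.6)

(-6.9, 6.6)


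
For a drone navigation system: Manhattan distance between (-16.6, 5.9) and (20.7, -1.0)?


|(-16.6)-20.7| + |5.9-(-1)| = 37.3 + 6.9 = 44.2

44.2


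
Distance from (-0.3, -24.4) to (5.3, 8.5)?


dx=5.6, dy=32.9
d^2 = 5.6^2 + 32.9^2 = 1113.77
d = sqrt(1113.77) = 33.3732

33.3732


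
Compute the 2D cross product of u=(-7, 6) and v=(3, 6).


u x v = u_x*v_y - u_y*v_x = (-7)*6 - 6*3
= (-42) - 18 = -60

-60


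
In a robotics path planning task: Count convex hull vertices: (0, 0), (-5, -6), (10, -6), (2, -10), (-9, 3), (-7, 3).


Convex hull vertices (CCW): (-9, 3), (-5, -6), (2, -10), (10, -6), (0, 0), (-7, 3)
Count = 6

6


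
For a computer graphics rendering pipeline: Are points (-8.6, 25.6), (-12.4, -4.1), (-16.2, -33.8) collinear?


Cross product: ((-12.4)-(-8.6))*((-33.8)-25.6) - ((-4.1)-25.6)*((-16.2)-(-8.6))
= 0

Yes, collinear


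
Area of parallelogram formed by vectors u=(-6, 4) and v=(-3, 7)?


|u x v| = |(-6)*7 - 4*(-3)|
= |(-42) - (-12)| = 30

30


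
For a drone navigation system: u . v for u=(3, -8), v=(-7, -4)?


u . v = u_x*v_x + u_y*v_y = 3*(-7) + (-8)*(-4)
= (-21) + 32 = 11

11


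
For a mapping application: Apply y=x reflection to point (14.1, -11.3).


Reflection over y=x: (x,y) -> (y,x)
(14.1, -11.3) -> (-11.3, 14.1)

(-11.3, 14.1)


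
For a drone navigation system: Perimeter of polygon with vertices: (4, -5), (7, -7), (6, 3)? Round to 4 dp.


Sides: (4, -5)->(7, -7): sqrt(13) = 3.605551, (7, -7)->(6, 3): sqrt(101) = 10.049876, (6, 3)->(4, -5): sqrt(68) = 8.246211
Sum = 21.901638
Perimeter = 21.9016

21.9016


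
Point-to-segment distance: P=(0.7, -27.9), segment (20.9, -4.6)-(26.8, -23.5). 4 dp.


Project P onto AB: t = 0.8193 (clamped to [0,1])
Closest point on segment: (25.734, -20.0852)
Distance: 26.2254

26.2254


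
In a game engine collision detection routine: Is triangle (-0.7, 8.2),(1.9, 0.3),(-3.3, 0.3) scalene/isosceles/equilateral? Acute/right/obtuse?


Side lengths squared: AB^2=69.17, BC^2=27.04, CA^2=69.17
Sorted: [27.04, 69.17, 69.17]
By sides: Isosceles, By angles: Acute

Isosceles, Acute


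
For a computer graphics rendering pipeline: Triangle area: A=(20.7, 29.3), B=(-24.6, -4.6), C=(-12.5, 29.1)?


Area = |x_A(y_B-y_C) + x_B(y_C-y_A) + x_C(y_A-y_B)|/2
= |(-697.59) + 4.92 + (-423.75)|/2
= 1116.42/2 = 558.21

558.21


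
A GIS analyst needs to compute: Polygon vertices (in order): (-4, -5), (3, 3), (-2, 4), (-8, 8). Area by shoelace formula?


Shoelace sum: ((-4)*3 - 3*(-5)) + (3*4 - (-2)*3) + ((-2)*8 - (-8)*4) + ((-8)*(-5) - (-4)*8)
= 109
Area = |109|/2 = 54.5

54.5


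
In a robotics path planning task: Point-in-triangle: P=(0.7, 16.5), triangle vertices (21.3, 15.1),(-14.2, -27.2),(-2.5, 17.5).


Cross products: AB x AP = -921.08, BC x BP = -154.74, CA x CP = -16.12
All same sign? yes

Yes, inside


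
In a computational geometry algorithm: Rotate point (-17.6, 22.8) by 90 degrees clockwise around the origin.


90° CW: (x,y) -> (y, -x)
(-17.6,22.8) -> (22.8, 17.6)

(22.8, 17.6)


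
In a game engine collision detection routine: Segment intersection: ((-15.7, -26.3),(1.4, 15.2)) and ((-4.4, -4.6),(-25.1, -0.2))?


Cross products: d1=498.91, d2=-435.38, d3=-97.88, d4=836.41
d1*d2 < 0 and d3*d4 < 0? yes

Yes, they intersect


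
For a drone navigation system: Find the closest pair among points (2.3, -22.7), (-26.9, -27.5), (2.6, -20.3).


d(P0,P1) = 29.5919, d(P0,P2) = 2.4187, d(P1,P2) = 30.3659
Closest: P0 and P2

Closest pair: (2.3, -22.7) and (2.6, -20.3), distance = 2.4187


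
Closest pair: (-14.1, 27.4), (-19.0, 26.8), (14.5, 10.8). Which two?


d(P0,P1) = 4.9366, d(P0,P2) = 33.0684, d(P1,P2) = 37.1248
Closest: P0 and P1

Closest pair: (-14.1, 27.4) and (-19.0, 26.8), distance = 4.9366


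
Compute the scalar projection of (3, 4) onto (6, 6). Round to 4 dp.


u.v = 42, |v| = sqrt(72) = 8.4853
Scalar projection = u.v / |v| = 42 / sqrt(72) = 4.9497

4.9497


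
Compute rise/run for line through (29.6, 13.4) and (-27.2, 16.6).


slope = (y2-y1)/(x2-x1) = (16.6-13.4)/((-27.2)-29.6) = 3.2/(-56.8) = -0.0563

-0.0563


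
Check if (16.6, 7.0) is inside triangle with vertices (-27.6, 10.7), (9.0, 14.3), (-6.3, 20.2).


Cross products: AB x AP = -294.54, BC x BP = 66.85, CA x CP = 498.71
All same sign? no

No, outside


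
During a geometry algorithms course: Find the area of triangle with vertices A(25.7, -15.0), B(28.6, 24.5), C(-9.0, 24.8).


Area = |x_A(y_B-y_C) + x_B(y_C-y_A) + x_C(y_A-y_B)|/2
= |(-7.71) + 1138.28 + 355.5|/2
= 1486.07/2 = 743.035

743.035


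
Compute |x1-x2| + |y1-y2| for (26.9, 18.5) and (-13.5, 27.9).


|26.9-(-13.5)| + |18.5-27.9| = 40.4 + 9.4 = 49.8

49.8


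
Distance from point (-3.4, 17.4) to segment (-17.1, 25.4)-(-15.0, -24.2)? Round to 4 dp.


Project P onto AB: t = 0.1727 (clamped to [0,1])
Closest point on segment: (-16.7374, 16.8353)
Distance: 13.3493

13.3493


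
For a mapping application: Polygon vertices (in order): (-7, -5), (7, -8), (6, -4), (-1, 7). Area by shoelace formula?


Shoelace sum: ((-7)*(-8) - 7*(-5)) + (7*(-4) - 6*(-8)) + (6*7 - (-1)*(-4)) + ((-1)*(-5) - (-7)*7)
= 203
Area = |203|/2 = 101.5

101.5


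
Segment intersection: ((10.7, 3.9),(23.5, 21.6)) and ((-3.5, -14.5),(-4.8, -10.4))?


Cross products: d1=-82.14, d2=-157.63, d3=15.82, d4=91.31
d1*d2 < 0 and d3*d4 < 0? no

No, they don't intersect


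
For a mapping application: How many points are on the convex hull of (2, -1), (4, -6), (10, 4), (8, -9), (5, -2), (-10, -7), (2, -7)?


Convex hull vertices (CCW): (-10, -7), (8, -9), (10, 4)
Count = 3

3


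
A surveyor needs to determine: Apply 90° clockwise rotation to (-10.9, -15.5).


90° CW: (x,y) -> (y, -x)
(-10.9,-15.5) -> (-15.5, 10.9)

(-15.5, 10.9)


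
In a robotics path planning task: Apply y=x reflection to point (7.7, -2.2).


Reflection over y=x: (x,y) -> (y,x)
(7.7, -2.2) -> (-2.2, 7.7)

(-2.2, 7.7)


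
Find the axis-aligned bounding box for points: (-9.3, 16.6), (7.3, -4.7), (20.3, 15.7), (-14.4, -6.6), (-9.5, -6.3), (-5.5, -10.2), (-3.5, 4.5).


x range: [-14.4, 20.3]
y range: [-10.2, 16.6]
Bounding box: (-14.4,-10.2) to (20.3,16.6)

(-14.4,-10.2) to (20.3,16.6)


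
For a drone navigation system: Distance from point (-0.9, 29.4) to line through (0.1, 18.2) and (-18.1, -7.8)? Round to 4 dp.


|cross product| = 229.84
|line direction| = sqrt(1007.24) = 31.737
Distance = 229.84/sqrt(1007.24) = 7.242

7.242


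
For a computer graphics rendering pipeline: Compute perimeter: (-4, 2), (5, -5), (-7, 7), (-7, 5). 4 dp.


Sides: (-4, 2)->(5, -5): sqrt(130) = 11.401754, (5, -5)->(-7, 7): sqrt(288) = 16.970563, (-7, 7)->(-7, 5): sqrt(4) = 2, (-7, 5)->(-4, 2): sqrt(18) = 4.242641
Sum = 34.614958
Perimeter = 34.615

34.615


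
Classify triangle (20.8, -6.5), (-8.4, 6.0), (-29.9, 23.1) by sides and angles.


Side lengths squared: AB^2=1008.89, BC^2=754.66, CA^2=3446.65
Sorted: [754.66, 1008.89, 3446.65]
By sides: Scalene, By angles: Obtuse

Scalene, Obtuse


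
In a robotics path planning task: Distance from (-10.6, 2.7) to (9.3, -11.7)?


dx=19.9, dy=-14.4
d^2 = 19.9^2 + (-14.4)^2 = 603.37
d = sqrt(603.37) = 24.5636

24.5636


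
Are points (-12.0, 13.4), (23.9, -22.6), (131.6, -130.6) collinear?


Cross product: (23.9-(-12))*((-130.6)-13.4) - ((-22.6)-13.4)*(131.6-(-12))
= 0

Yes, collinear


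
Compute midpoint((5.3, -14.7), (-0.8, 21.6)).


M = ((5.3+(-0.8))/2, ((-14.7)+21.6)/2)
= (2.25, 3.45)

(2.25, 3.45)


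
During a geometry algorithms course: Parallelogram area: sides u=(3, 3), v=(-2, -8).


|u x v| = |3*(-8) - 3*(-2)|
= |(-24) - (-6)| = 18

18


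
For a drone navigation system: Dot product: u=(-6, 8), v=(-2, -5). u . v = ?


u . v = u_x*v_x + u_y*v_y = (-6)*(-2) + 8*(-5)
= 12 + (-40) = -28

-28


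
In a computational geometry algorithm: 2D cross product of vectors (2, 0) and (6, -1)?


u x v = u_x*v_y - u_y*v_x = 2*(-1) - 0*6
= (-2) - 0 = -2

-2


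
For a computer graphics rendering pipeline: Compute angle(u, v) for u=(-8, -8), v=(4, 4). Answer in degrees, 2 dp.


u.v = -64, |u| = sqrt(128) = 11.3137, |v| = sqrt(32) = 5.6569
cos(theta) = u.v/(|u||v|) = -64/sqrt(4096) = -1
theta = acos(-1) = 180 degrees

180 degrees


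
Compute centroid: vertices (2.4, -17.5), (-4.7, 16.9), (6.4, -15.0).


Centroid = ((x_A+x_B+x_C)/3, (y_A+y_B+y_C)/3)
= ((2.4+(-4.7)+6.4)/3, ((-17.5)+16.9+(-15))/3)
= (1.3667, -5.2)

(1.3667, -5.2)


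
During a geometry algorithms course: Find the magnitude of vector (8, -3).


|u| = sqrt(8^2 + (-3)^2) = sqrt(73) = 8.544

8.544


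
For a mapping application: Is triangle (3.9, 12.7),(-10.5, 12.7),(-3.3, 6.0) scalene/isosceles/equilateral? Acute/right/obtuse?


Side lengths squared: AB^2=207.36, BC^2=96.73, CA^2=96.73
Sorted: [96.73, 96.73, 207.36]
By sides: Isosceles, By angles: Obtuse

Isosceles, Obtuse


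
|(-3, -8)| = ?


|u| = sqrt((-3)^2 + (-8)^2) = sqrt(73) = 8.544

8.544


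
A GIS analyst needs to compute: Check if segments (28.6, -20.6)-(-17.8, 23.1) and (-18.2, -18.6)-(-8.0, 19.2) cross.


Cross products: d1=-1789.44, d2=410.22, d3=1952.36, d4=-247.3
d1*d2 < 0 and d3*d4 < 0? yes

Yes, they intersect


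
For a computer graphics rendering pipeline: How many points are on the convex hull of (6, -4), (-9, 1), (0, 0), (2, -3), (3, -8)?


Convex hull vertices (CCW): (-9, 1), (3, -8), (6, -4), (0, 0)
Count = 4

4


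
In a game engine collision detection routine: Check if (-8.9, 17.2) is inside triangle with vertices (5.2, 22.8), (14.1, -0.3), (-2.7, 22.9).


Cross products: AB x AP = -375.55, BC x BP = 239.6, CA x CP = -45.65
All same sign? no

No, outside


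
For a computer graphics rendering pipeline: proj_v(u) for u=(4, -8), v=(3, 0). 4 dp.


u.v = 12, |v| = sqrt(9) = 3
Scalar projection = u.v / |v| = 12 / sqrt(9) = 4

4


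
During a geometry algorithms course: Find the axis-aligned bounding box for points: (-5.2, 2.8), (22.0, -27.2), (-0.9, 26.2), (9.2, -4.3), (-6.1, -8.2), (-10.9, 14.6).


x range: [-10.9, 22]
y range: [-27.2, 26.2]
Bounding box: (-10.9,-27.2) to (22,26.2)

(-10.9,-27.2) to (22,26.2)


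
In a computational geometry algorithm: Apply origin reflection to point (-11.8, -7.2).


Reflection over origin: (x,y) -> (-x,-y)
(-11.8, -7.2) -> (11.8, 7.2)

(11.8, 7.2)


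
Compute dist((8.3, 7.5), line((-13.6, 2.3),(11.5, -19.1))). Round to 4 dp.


|cross product| = 599.18
|line direction| = sqrt(1087.97) = 32.9844
Distance = 599.18/sqrt(1087.97) = 18.1656

18.1656


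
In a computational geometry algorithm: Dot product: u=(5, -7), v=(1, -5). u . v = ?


u . v = u_x*v_x + u_y*v_y = 5*1 + (-7)*(-5)
= 5 + 35 = 40

40


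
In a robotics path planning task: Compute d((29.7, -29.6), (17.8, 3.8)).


dx=-11.9, dy=33.4
d^2 = (-11.9)^2 + 33.4^2 = 1257.17
d = sqrt(1257.17) = 35.4566

35.4566


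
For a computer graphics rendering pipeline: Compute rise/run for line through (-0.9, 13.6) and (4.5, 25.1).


slope = (y2-y1)/(x2-x1) = (25.1-13.6)/(4.5-(-0.9)) = 11.5/5.4 = 2.1296

2.1296


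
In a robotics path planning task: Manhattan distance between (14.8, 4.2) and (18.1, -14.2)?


|14.8-18.1| + |4.2-(-14.2)| = 3.3 + 18.4 = 21.7

21.7


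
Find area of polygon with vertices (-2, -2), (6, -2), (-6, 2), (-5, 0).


Shoelace sum: ((-2)*(-2) - 6*(-2)) + (6*2 - (-6)*(-2)) + ((-6)*0 - (-5)*2) + ((-5)*(-2) - (-2)*0)
= 36
Area = |36|/2 = 18

18


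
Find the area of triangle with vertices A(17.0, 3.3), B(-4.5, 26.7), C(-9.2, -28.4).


Area = |x_A(y_B-y_C) + x_B(y_C-y_A) + x_C(y_A-y_B)|/2
= |936.7 + 142.65 + 215.28|/2
= 1294.63/2 = 647.315

647.315


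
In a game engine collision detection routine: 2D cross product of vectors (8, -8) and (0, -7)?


u x v = u_x*v_y - u_y*v_x = 8*(-7) - (-8)*0
= (-56) - 0 = -56

-56


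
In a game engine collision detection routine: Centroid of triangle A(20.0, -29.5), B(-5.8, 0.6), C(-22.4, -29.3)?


Centroid = ((x_A+x_B+x_C)/3, (y_A+y_B+y_C)/3)
= ((20+(-5.8)+(-22.4))/3, ((-29.5)+0.6+(-29.3))/3)
= (-2.7333, -19.4)

(-2.7333, -19.4)


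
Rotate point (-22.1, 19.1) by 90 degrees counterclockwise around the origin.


90° CCW: (x,y) -> (-y, x)
(-22.1,19.1) -> (-19.1, -22.1)

(-19.1, -22.1)


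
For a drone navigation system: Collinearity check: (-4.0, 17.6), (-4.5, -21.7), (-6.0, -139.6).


Cross product: ((-4.5)-(-4))*((-139.6)-17.6) - ((-21.7)-17.6)*((-6)-(-4))
= 0

Yes, collinear


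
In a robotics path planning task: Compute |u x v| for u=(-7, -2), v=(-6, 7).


|u x v| = |(-7)*7 - (-2)*(-6)|
= |(-49) - 12| = 61

61


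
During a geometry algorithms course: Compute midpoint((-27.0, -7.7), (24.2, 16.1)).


M = (((-27)+24.2)/2, ((-7.7)+16.1)/2)
= (-1.4, 4.2)

(-1.4, 4.2)


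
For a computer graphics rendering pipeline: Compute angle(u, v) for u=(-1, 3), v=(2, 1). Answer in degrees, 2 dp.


u.v = 1, |u| = sqrt(10) = 3.1623, |v| = sqrt(5) = 2.2361
cos(theta) = u.v/(|u||v|) = 1/sqrt(50) = 0.141421
theta = acos(0.141421) = 81.87 degrees

81.87 degrees


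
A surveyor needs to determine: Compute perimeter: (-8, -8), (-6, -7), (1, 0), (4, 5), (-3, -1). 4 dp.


Sides: (-8, -8)->(-6, -7): sqrt(5) = 2.236068, (-6, -7)->(1, 0): sqrt(98) = 9.899495, (1, 0)->(4, 5): sqrt(34) = 5.830952, (4, 5)->(-3, -1): sqrt(85) = 9.219544, (-3, -1)->(-8, -8): sqrt(74) = 8.602325
Sum = 35.788384
Perimeter = 35.7884

35.7884


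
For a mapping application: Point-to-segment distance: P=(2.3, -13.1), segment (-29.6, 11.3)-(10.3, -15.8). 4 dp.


Project P onto AB: t = 0.8313 (clamped to [0,1])
Closest point on segment: (3.5705, -11.2294)
Distance: 2.2613

2.2613


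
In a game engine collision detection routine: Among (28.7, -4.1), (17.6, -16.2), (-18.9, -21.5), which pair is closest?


d(P0,P1) = 16.4201, d(P0,P2) = 50.6806, d(P1,P2) = 36.8828
Closest: P0 and P1

Closest pair: (28.7, -4.1) and (17.6, -16.2), distance = 16.4201


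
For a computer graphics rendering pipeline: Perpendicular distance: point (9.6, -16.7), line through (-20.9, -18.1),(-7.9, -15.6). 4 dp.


|cross product| = 58.05
|line direction| = sqrt(175.25) = 13.2382
Distance = 58.05/sqrt(175.25) = 4.385

4.385


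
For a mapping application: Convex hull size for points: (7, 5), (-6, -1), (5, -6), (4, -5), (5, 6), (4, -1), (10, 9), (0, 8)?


Convex hull vertices (CCW): (-6, -1), (5, -6), (10, 9), (0, 8)
Count = 4

4


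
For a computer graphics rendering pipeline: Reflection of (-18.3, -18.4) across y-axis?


Reflection over y-axis: (x,y) -> (-x,y)
(-18.3, -18.4) -> (18.3, -18.4)

(18.3, -18.4)


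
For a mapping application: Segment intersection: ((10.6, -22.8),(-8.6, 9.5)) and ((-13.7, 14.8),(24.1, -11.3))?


Cross products: d1=-787.05, d2=-67.23, d3=62.97, d4=-656.85
d1*d2 < 0 and d3*d4 < 0? no

No, they don't intersect


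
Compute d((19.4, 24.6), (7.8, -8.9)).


dx=-11.6, dy=-33.5
d^2 = (-11.6)^2 + (-33.5)^2 = 1256.81
d = sqrt(1256.81) = 35.4515

35.4515


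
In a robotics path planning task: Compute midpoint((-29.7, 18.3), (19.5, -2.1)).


M = (((-29.7)+19.5)/2, (18.3+(-2.1))/2)
= (-5.1, 8.1)

(-5.1, 8.1)


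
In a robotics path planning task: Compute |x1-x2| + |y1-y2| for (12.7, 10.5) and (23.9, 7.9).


|12.7-23.9| + |10.5-7.9| = 11.2 + 2.6 = 13.8

13.8


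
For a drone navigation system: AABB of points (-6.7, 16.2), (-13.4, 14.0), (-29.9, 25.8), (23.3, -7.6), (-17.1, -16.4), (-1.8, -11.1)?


x range: [-29.9, 23.3]
y range: [-16.4, 25.8]
Bounding box: (-29.9,-16.4) to (23.3,25.8)

(-29.9,-16.4) to (23.3,25.8)


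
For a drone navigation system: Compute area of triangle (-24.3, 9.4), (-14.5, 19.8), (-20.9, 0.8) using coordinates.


Area = |x_A(y_B-y_C) + x_B(y_C-y_A) + x_C(y_A-y_B)|/2
= |(-461.7) + 124.7 + 217.36|/2
= 119.64/2 = 59.82

59.82


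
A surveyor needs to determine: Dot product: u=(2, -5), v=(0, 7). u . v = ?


u . v = u_x*v_x + u_y*v_y = 2*0 + (-5)*7
= 0 + (-35) = -35

-35


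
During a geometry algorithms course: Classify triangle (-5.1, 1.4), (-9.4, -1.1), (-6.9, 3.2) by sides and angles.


Side lengths squared: AB^2=24.74, BC^2=24.74, CA^2=6.48
Sorted: [6.48, 24.74, 24.74]
By sides: Isosceles, By angles: Acute

Isosceles, Acute


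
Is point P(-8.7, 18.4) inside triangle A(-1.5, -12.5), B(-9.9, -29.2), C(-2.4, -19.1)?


Cross products: AB x AP = -379.8, BC x BP = 344.88, CA x CP = 75.33
All same sign? no

No, outside


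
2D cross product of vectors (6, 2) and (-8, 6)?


u x v = u_x*v_y - u_y*v_x = 6*6 - 2*(-8)
= 36 - (-16) = 52

52


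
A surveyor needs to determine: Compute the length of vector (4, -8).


|u| = sqrt(4^2 + (-8)^2) = sqrt(80) = 8.9443

8.9443


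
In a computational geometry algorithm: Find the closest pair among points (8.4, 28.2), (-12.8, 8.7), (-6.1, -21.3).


d(P0,P1) = 28.8043, d(P0,P2) = 51.58, d(P1,P2) = 30.7391
Closest: P0 and P1

Closest pair: (8.4, 28.2) and (-12.8, 8.7), distance = 28.8043


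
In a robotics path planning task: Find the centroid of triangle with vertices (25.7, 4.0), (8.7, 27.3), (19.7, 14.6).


Centroid = ((x_A+x_B+x_C)/3, (y_A+y_B+y_C)/3)
= ((25.7+8.7+19.7)/3, (4+27.3+14.6)/3)
= (18.0333, 15.3)

(18.0333, 15.3)


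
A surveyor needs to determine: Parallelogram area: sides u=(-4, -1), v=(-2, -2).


|u x v| = |(-4)*(-2) - (-1)*(-2)|
= |8 - 2| = 6

6


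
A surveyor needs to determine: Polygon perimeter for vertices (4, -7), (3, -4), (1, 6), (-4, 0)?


Sides: (4, -7)->(3, -4): sqrt(10) = 3.162278, (3, -4)->(1, 6): sqrt(104) = 10.198039, (1, 6)->(-4, 0): sqrt(61) = 7.81025, (-4, 0)->(4, -7): sqrt(113) = 10.630146
Sum = 31.800713
Perimeter = 31.8007

31.8007


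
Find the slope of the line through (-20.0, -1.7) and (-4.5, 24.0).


slope = (y2-y1)/(x2-x1) = (24-(-1.7))/((-4.5)-(-20)) = 25.7/15.5 = 1.6581

1.6581


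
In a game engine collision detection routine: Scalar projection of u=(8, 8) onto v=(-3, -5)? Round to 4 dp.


u.v = -64, |v| = sqrt(34) = 5.831
Scalar projection = u.v / |v| = -64 / sqrt(34) = -10.9759

-10.9759


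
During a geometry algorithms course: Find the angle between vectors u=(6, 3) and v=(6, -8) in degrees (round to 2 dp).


u.v = 12, |u| = sqrt(45) = 6.7082, |v| = sqrt(100) = 10
cos(theta) = u.v/(|u||v|) = 12/sqrt(4500) = 0.178885
theta = acos(0.178885) = 79.7 degrees

79.7 degrees


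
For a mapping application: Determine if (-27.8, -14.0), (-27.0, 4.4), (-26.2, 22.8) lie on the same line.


Cross product: ((-27)-(-27.8))*(22.8-(-14)) - (4.4-(-14))*((-26.2)-(-27.8))
= 0

Yes, collinear
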